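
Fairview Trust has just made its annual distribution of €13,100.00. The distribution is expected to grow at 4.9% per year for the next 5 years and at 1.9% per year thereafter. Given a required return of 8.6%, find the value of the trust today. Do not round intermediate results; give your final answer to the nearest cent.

€226634.17

D_1 = 13741.90000
D_2 = 14415.25310
D_3 = 15121.60050
D_4 = 15862.55893
D_5 = 16639.82431
Terminal value at year 5: TV = D_5×(1+g_2)/(r−g_2) = 16955.98098/0.067 = 253074.34292
P_0 = D_1/(1+r)^1 + D_2/(1+r)^2 + D_3/(1+r)^3 + D_4/(1+r)^4 + D_5/(1+r)^5 + TV/(1+r)^5
    = 12653.68324 + 12222.57249 + 11806.14967 + 11403.91437 + 11015.38321 + 167532.47005 = 226634.17303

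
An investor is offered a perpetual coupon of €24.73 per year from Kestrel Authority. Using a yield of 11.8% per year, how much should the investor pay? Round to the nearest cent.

Level perpetuity: PV = C / r = €24.73 / 0.118 = €209.58

€209.58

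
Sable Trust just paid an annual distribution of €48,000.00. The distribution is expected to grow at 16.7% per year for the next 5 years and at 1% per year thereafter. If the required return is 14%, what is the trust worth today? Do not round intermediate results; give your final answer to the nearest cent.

€676827.83

D_1 = 56016.00000
D_2 = 65370.67200
D_3 = 76287.57422
D_4 = 89027.59912
D_5 = 103895.20817
Terminal value at year 5: TV = D_5×(1+g_2)/(r−g_2) = 104934.16025/0.13 = 807185.84811
P_0 = D_1/(1+r)^1 + D_2/(1+r)^2 + D_3/(1+r)^3 + D_4/(1+r)^4 + D_5/(1+r)^5 + TV/(1+r)^5
    = 49136.84211 + 50300.60942 + 51491.93964 + 52711.48558 + 53959.91550 + 419227.03582 = 676827.82807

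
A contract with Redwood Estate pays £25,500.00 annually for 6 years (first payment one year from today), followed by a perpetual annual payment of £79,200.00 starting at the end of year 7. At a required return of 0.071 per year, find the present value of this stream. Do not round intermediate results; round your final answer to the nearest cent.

£860318.06

PV of 6-year annuity: £25,500.00 × [1 − (1+0.071)^−6] / 0.071 = 121172.43820
Perpetuity value at year 6: £79,200.00 / 0.071 = 1115492.95775
PV of perpetuity: 1115492.95775 / (1+0.071)^6 = 739145.62027
Total PV = 121172.43820 + 739145.62027 = 860318.05847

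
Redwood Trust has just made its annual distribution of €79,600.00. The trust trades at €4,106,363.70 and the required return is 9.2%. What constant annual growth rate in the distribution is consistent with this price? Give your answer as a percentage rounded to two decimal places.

P = D₀(1+g)/(r−g) ⇒ P(r−g) = D₀(1+g) ⇒ g(P+D₀) = P·r − D₀
g = (P·r − D₀)/(P + D₀) = (€4,106,363.70×0.092 − €79,600.00) / (€4,106,363.70 + €79,600.00) = 0.071235

7.12%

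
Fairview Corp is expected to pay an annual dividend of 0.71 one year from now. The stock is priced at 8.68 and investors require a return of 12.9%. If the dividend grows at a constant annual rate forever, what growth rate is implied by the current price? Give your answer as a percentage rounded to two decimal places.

P = D₁/(r−g) ⇒ g = r − D₁/P = 0.129 − 0.71/8.68 = 0.047203

4.72%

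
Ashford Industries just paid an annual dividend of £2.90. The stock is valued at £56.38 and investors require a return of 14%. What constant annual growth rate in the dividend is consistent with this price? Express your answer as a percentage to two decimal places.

P = D₀(1+g)/(r−g) ⇒ P(r−g) = D₀(1+g) ⇒ g(P+D₀) = P·r − D₀
g = (P·r − D₀)/(P + D₀) = (£56.38×0.14 − £2.90) / (£56.38 + £2.90) = 0.084231

8.42%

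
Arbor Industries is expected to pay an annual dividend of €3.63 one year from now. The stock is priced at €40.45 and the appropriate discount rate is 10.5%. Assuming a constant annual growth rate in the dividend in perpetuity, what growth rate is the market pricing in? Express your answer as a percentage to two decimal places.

1.53%

P = D₁/(r−g) ⇒ g = r − D₁/P = 0.105 − €3.63/€40.45 = 0.015260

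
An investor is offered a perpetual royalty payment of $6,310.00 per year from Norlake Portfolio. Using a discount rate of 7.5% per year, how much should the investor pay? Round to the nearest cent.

Level perpetuity: PV = C / r = $6,310.00 / 0.075 = $84,133.33

$84133.33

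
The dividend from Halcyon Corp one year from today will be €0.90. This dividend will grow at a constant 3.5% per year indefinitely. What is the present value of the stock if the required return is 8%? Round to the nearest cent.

Growing perpetuity: P = D₁ / (r − g) = €0.9000 / (0.08 − 0.035) = €20.00

€20.00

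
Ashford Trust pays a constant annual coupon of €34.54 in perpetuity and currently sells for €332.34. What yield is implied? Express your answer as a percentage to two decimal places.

10.39%

P = C/r ⇒ r = C/P = €34.54/€332.34 = 0.103930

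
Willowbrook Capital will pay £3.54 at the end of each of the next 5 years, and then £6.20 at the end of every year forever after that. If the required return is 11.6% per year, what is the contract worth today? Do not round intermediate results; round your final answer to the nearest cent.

£43.76

PV of 5-year annuity: £3.54 × [1 − (1+0.116)^−5] / 0.116 = 12.88838
Perpetuity value at year 5: £6.20 / 0.116 = 53.44828
PV of perpetuity: 53.44828 / (1+0.116)^5 = 30.87541
Total PV = 12.88838 + 30.87541 = 43.76379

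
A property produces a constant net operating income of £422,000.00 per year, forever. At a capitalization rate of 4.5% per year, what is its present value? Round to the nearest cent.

£9377777.78

Level perpetuity: PV = C / r = £422,000.00 / 0.045 = £9,377,777.78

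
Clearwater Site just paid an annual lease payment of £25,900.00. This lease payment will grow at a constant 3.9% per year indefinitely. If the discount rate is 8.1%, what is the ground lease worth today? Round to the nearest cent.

£640716.67

D₁ = D₀ × (1 + g) = £25,900.00 × 1.039 = £26,910.1000
Growing perpetuity: P = D₁ / (r − g) = £26,910.1000 / (0.081 − 0.039) = £640,716.67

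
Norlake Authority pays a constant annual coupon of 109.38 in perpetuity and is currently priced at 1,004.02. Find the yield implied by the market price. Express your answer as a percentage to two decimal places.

10.89%

P = C/r ⇒ r = C/P = 109.38/1,004.02 = 0.108942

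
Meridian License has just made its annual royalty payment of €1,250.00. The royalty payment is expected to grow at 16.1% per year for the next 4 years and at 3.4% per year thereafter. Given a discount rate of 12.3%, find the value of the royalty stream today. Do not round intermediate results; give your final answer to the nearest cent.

€22027.68

D_1 = 1451.25000
D_2 = 1684.90125
D_3 = 1956.17035
D_4 = 2271.11378
Terminal value at year 4: TV = D_4×(1+g_2)/(r−g_2) = 2348.33165/0.089 = 26385.74883
P_0 = D_1/(1+r)^1 + D_2/(1+r)^2 + D_3/(1+r)^3 + D_4/(1+r)^4 + TV/(1+r)^4
    = 1292.29742 + 1336.02609 + 1381.23446 + 1427.97258 + 16590.15330 = 22027.68384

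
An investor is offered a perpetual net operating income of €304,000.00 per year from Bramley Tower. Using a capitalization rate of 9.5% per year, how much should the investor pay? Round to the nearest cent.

Level perpetuity: PV = C / r = €304,000.00 / 0.095 = €3,200,000.00

€3200000.00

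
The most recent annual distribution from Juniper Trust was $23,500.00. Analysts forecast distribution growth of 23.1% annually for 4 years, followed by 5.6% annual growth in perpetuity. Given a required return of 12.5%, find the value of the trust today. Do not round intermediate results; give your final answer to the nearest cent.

D_1 = 28928.50000
D_2 = 35610.98350
D_3 = 43837.12069
D_4 = 53963.49557
Terminal value at year 4: TV = D_4×(1+g_2)/(r−g_2) = 56985.45132/0.069 = 825876.10608
P_0 = D_1/(1+r)^1 + D_2/(1+r)^2 + D_3/(1+r)^3 + D_4/(1+r)^4 + TV/(1+r)^4
    = 25714.22222 + 28137.07338 + 30788.21096 + 33689.14462 + 515590.38721 = 633919.03840

$633919.04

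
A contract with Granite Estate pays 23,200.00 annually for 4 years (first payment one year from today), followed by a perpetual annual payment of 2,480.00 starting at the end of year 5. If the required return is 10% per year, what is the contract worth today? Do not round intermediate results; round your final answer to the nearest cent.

90479.61

PV of 4-year annuity: 23,200.00 × [1 − (1+0.1)^−4] / 0.1 = 73540.87836
Perpetuity value at year 4: 2,480.00 / 0.1 = 24800.00000
PV of perpetuity: 24800.00000 / (1+0.1)^4 = 16938.73369
Total PV = 73540.87836 + 16938.73369 = 90479.61205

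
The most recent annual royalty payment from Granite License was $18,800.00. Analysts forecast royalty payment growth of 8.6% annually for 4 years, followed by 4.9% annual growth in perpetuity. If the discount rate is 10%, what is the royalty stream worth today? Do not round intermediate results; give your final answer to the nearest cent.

$440214.33

D_1 = 20416.80000
D_2 = 22172.64480
D_3 = 24079.49225
D_4 = 26150.32859
Terminal value at year 4: TV = D_4×(1+g_2)/(r−g_2) = 27431.69469/0.051 = 537876.36642
P_0 = D_1/(1+r)^1 + D_2/(1+r)^2 + D_3/(1+r)^3 + D_4/(1+r)^4 + TV/(1+r)^4
    = 18560.72727 + 18324.49983 + 18091.27893 + 17861.02629 + 367376.79559 = 440214.32791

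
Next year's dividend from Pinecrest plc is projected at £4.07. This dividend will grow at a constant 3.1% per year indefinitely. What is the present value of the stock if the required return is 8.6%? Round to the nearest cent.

Growing perpetuity: P = D₁ / (r − g) = £4.0700 / (0.086 − 0.031) = £74.00

£74.00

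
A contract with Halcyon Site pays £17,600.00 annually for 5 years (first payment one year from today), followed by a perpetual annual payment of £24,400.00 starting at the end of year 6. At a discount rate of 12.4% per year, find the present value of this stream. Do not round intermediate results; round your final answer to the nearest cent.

PV of 5-year annuity: £17,600.00 × [1 − (1+0.124)^−5] / 0.124 = 62820.37565
Perpetuity value at year 5: £24,400.00 / 0.124 = 196774.19355
PV of perpetuity: 196774.19355 / (1+0.124)^5 = 109682.30912
Total PV = 62820.37565 + 109682.30912 = 172502.68477

£172502.68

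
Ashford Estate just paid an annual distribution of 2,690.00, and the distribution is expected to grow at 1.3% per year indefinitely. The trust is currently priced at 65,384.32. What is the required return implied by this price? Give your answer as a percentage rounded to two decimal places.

D₁ = 2,690.00 × 1.013 = 2,724.9700
P = D₁/(r − g) ⇒ r = D₁/P + g = 2,724.9700/65,384.32 + 0.013 = 0.041676 + 0.013 = 0.054676

5.47%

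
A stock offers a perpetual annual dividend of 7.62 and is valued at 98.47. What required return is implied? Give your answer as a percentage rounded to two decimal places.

P = C/r ⇒ r = C/P = 7.62/98.47 = 0.077384

7.74%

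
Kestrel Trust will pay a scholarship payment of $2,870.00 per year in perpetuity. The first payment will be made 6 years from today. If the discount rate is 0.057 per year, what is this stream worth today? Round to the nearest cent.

Value at end of year 5: C / r = $2,870.00 / 0.057 = $50,350.8772
Discount to today: PV = $50,350.8772 / (1 + 0.057)^5 = $50,350.8772 / 1.319395 = $38,162.09

$38162.09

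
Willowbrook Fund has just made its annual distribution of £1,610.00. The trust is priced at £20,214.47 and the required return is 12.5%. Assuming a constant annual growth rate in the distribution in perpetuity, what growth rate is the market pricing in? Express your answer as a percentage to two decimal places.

P = D₀(1+g)/(r−g) ⇒ P(r−g) = D₀(1+g) ⇒ g(P+D₀) = P·r − D₀
g = (P·r − D₀)/(P + D₀) = (£20,214.47×0.125 − £1,610.00) / (£20,214.47 + £1,610.00) = 0.042008

4.20%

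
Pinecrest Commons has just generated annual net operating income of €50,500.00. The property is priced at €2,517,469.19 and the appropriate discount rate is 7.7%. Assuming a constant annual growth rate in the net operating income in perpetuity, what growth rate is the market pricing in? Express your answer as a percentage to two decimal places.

5.58%

P = D₀(1+g)/(r−g) ⇒ P(r−g) = D₀(1+g) ⇒ g(P+D₀) = P·r − D₀
g = (P·r − D₀)/(P + D₀) = (€2,517,469.19×0.077 − €50,500.00) / (€2,517,469.19 + €50,500.00) = 0.055820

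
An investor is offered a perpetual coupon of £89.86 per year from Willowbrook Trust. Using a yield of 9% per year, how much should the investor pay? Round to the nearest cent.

Level perpetuity: PV = C / r = £89.86 / 0.09 = £998.44

£998.44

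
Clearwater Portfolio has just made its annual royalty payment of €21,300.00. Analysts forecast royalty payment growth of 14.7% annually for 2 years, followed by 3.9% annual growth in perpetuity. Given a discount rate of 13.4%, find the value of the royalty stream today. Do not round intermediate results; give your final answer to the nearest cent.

D_1 = 24431.10000
D_2 = 28022.47170
Terminal value at year 2: TV = D_2×(1+g_2)/(r−g_2) = 29115.34810/0.095 = 306477.34838
P_0 = D_1/(1+r)^1 + D_2/(1+r)^2 + TV/(1+r)^2
    = 21544.17989 + 21791.15903 + 238326.46559 = 281661.80451

€281661.80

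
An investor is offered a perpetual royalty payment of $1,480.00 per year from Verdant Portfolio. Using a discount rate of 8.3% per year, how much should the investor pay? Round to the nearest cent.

$17831.33

Level perpetuity: PV = C / r = $1,480.00 / 0.083 = $17,831.33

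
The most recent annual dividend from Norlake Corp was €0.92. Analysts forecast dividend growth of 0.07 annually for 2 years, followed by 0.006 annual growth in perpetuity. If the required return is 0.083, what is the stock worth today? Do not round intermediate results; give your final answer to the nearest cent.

€13.54

D_1 = 0.98440
D_2 = 1.05331
Terminal value at year 2: TV = D_2×(1+g_2)/(r−g_2) = 1.05963/0.077 = 13.76140
P_0 = D_1/(1+r)^1 + D_2/(1+r)^2 + TV/(1+r)^2
    = 0.90896 + 0.89805 + 11.73291 = 13.53991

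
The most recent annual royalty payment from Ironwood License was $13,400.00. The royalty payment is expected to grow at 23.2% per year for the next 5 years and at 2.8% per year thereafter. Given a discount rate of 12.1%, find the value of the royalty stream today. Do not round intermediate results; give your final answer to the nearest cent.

D_1 = 16508.80000
D_2 = 20338.84160
D_3 = 25057.45285
D_4 = 30870.78191
D_5 = 38032.80332
Terminal value at year 5: TV = D_5×(1+g_2)/(r−g_2) = 39097.72181/0.093 = 420405.61085
P_0 = D_1/(1+r)^1 + D_2/(1+r)^2 + D_3/(1+r)^3 + D_4/(1+r)^4 + D_5/(1+r)^5 + TV/(1+r)^5
    = 14726.85103 + 16185.08516 + 17787.71179 + 19549.02848 + 21484.74852 + 237487.32768 = 327220.75265

$327220.75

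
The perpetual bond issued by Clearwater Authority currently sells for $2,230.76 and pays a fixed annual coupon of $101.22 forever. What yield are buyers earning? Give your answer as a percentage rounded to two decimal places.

4.54%

P = C/r ⇒ r = C/P = $101.22/$2,230.76 = 0.045375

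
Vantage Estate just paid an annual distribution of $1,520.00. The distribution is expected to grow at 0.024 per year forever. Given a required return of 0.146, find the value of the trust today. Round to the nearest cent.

$12758.03

D₁ = D₀ × (1 + g) = $1,520.00 × 1.024 = $1,556.4800
Growing perpetuity: P = D₁ / (r − g) = $1,556.4800 / (0.146 − 0.024) = $12,758.03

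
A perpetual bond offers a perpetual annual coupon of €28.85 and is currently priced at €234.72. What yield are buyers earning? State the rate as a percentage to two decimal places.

P = C/r ⇒ r = C/P = €28.85/€234.72 = 0.122912

12.29%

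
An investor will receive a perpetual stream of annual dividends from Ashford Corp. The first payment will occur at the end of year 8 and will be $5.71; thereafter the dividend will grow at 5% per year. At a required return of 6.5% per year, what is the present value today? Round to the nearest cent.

$244.96

Value at end of year 7: C₁ / (r − g) = $5.71 / (0.065 − 0.05) = $380.6667
Discount to today: PV = $380.6667 / (1 + 0.065)^7 = $380.6667 / 1.553987 = $244.96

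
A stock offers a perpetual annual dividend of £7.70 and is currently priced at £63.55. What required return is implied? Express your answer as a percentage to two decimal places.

12.12%

P = C/r ⇒ r = C/P = £7.70/£63.55 = 0.121164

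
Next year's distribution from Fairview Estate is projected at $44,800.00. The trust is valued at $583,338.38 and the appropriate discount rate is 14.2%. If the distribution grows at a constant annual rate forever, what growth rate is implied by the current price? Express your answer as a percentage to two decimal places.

6.52%

P = D₁/(r−g) ⇒ g = r − D₁/P = 0.142 − $44,800.00/$583,338.38 = 0.065201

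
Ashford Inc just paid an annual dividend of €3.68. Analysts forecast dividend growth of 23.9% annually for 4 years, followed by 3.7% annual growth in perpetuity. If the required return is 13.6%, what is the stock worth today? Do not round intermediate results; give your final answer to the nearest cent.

D_1 = 4.55952
D_2 = 5.64925
D_3 = 6.99941
D_4 = 8.67228
Terminal value at year 4: TV = D_4×(1+g_2)/(r−g_2) = 8.99315/0.099 = 90.83989
P_0 = D_1/(1+r)^1 + D_2/(1+r)^2 + D_3/(1+r)^3 + D_4/(1+r)^4 + TV/(1+r)^4
    = 4.01366 + 4.37758 + 4.77449 + 5.20739 + 54.54605 = 72.91916

€72.92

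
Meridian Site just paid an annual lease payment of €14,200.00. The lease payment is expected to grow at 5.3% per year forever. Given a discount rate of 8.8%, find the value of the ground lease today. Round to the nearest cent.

D₁ = D₀ × (1 + g) = €14,200.00 × 1.053 = €14,952.6000
Growing perpetuity: P = D₁ / (r − g) = €14,952.6000 / (0.088 − 0.053) = €427,217.14

€427217.14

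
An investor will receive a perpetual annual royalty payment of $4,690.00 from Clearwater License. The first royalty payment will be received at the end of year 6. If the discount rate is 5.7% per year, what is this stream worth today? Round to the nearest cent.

$62362.43

Value at end of year 5: C / r = $4,690.00 / 0.057 = $82,280.7018
Discount to today: PV = $82,280.7018 / (1 + 0.057)^5 = $82,280.7018 / 1.319395 = $62,362.43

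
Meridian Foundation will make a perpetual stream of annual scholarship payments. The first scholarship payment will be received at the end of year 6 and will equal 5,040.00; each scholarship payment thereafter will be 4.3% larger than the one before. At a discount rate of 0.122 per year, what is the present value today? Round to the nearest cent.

Value at end of year 5: C₁ / (r − g) = 5,040.00 / (0.122 − 0.043) = 63,797.4684
Discount to today: PV = 63,797.4684 / (1 + 0.122)^5 = 63,797.4684 / 1.778133 = 35,878.90

35878.90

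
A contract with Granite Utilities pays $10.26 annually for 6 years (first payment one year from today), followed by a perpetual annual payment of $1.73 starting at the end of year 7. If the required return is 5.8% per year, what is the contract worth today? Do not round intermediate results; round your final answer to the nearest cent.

PV of 6-year annuity: $10.26 × [1 − (1+0.058)^−6] / 0.058 = 50.77034
Perpetuity value at year 6: $1.73 / 0.058 = 29.82759
PV of perpetuity: 29.82759 / (1+0.058)^6 = 21.26690
Total PV = 50.77034 + 21.26690 = 72.03723

$72.04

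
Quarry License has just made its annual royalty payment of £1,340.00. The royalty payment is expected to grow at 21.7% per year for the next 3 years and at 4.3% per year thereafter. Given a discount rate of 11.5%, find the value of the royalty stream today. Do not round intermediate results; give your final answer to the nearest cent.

£30042.22

D_1 = 1630.78000
D_2 = 1984.65926
D_3 = 2415.33032
Terminal value at year 3: TV = D_3×(1+g_2)/(r−g_2) = 2519.18952/0.072 = 34988.74338
P_0 = D_1/(1+r)^1 + D_2/(1+r)^2 + D_3/(1+r)^3 + TV/(1+r)^3
    = 1462.58296 + 1596.37979 + 1742.41632 + 25240.83646 = 30042.21553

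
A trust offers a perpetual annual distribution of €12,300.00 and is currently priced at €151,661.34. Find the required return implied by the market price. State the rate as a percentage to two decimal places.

P = C/r ⇒ r = C/P = €12,300.00/€151,661.34 = 0.081102

8.11%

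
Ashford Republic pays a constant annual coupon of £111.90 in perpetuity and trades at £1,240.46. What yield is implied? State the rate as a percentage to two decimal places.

P = C/r ⇒ r = C/P = £111.90/£1,240.46 = 0.090208

9.02%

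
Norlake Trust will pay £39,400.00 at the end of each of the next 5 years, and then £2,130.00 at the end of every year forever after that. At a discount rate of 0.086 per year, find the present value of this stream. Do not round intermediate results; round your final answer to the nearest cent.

PV of 5-year annuity: £39,400.00 × [1 − (1+0.086)^−5] / 0.086 = 154856.13198
Perpetuity value at year 5: £2,130.00 / 0.086 = 24767.44186
PV of perpetuity: 24767.44186 / (1+0.086)^5 = 16395.77787
Total PV = 154856.13198 + 16395.77787 = 171251.90986

£171251.91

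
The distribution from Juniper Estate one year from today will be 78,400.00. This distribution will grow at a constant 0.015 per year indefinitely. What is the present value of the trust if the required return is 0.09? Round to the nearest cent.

Growing perpetuity: P = D₁ / (r − g) = 78,400.0000 / (0.09 − 0.015) = 1,045,333.33

1045333.33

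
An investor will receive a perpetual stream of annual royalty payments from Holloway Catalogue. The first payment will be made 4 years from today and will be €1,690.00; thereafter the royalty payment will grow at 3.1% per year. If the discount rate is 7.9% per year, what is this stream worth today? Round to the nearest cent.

Value at end of year 3: C₁ / (r − g) = €1,690.00 / (0.079 − 0.031) = €35,208.3333
Discount to today: PV = €35,208.3333 / (1 + 0.079)^3 = €35,208.3333 / 1.256216 = €28,027.29

€28027.29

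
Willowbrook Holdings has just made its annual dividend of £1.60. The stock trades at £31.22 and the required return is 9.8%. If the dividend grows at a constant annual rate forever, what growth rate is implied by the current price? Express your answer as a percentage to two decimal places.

P = D₀(1+g)/(r−g) ⇒ P(r−g) = D₀(1+g) ⇒ g(P+D₀) = P·r − D₀
g = (P·r − D₀)/(P + D₀) = (£31.22×0.098 − £1.60) / (£31.22 + £1.60) = 0.044472

4.45%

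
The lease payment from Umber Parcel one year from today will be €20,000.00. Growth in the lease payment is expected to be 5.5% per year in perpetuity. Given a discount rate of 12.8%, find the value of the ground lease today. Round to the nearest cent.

€273972.60

Growing perpetuity: P = D₁ / (r − g) = €20,000.0000 / (0.128 − 0.055) = €273,972.60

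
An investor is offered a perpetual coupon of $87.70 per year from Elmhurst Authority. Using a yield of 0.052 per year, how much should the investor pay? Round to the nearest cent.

Level perpetuity: PV = C / r = $87.70 / 0.052 = $1,686.54

$1686.54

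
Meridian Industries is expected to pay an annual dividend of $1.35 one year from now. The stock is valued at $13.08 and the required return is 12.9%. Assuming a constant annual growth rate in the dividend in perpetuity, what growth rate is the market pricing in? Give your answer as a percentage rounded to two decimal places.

P = D₁/(r−g) ⇒ g = r − D₁/P = 0.129 − $1.35/$13.08 = 0.025789

2.58%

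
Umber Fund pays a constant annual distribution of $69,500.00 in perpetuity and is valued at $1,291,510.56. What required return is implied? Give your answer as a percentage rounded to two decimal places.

P = C/r ⇒ r = C/P = $69,500.00/$1,291,510.56 = 0.053813

5.38%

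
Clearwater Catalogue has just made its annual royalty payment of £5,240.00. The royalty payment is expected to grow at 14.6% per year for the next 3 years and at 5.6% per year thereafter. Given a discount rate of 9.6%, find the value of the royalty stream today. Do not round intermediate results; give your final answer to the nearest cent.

£175344.13

D_1 = 6005.04000
D_2 = 6881.77584
D_3 = 7886.51511
Terminal value at year 3: TV = D_3×(1+g_2)/(r−g_2) = 8328.15996/0.04 = 208203.99897
P_0 = D_1/(1+r)^1 + D_2/(1+r)^2 + D_3/(1+r)^3 + TV/(1+r)^3
    = 5479.05109 + 5729.00781 + 5990.36765 + 158145.70597 = 175344.13253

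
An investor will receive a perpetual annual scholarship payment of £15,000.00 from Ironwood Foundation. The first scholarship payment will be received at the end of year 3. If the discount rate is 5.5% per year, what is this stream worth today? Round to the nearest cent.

£245032.48

Value at end of year 2: C / r = £15,000.00 / 0.055 = £272,727.2727
Discount to today: PV = £272,727.2727 / (1 + 0.055)^2 = £272,727.2727 / 1.113025 = £245,032.48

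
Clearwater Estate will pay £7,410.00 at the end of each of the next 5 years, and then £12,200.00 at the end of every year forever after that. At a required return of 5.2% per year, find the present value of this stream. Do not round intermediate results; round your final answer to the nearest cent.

£213991.35

PV of 5-year annuity: £7,410.00 × [1 − (1+0.052)^−5] / 0.052 = 31904.82880
Perpetuity value at year 5: £12,200.00 / 0.052 = 234615.38462
PV of perpetuity: 234615.38462 / (1+0.052)^5 = 182086.51669
Total PV = 31904.82880 + 182086.51669 = 213991.34549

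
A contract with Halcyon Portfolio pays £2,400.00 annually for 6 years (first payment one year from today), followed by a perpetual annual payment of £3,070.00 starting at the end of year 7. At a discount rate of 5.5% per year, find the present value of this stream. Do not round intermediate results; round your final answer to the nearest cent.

£52471.18

PV of 6-year annuity: £2,400.00 × [1 − (1+0.055)^−6] / 0.055 = 11989.27274
Perpetuity value at year 6: £3,070.00 / 0.055 = 55818.18182
PV of perpetuity: 55818.18182 / (1+0.055)^6 = 40481.90377
Total PV = 11989.27274 + 40481.90377 = 52471.17651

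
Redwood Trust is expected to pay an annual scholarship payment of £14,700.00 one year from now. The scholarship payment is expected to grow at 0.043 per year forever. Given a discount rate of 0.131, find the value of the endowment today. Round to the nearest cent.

Growing perpetuity: P = D₁ / (r − g) = £14,700.0000 / (0.131 − 0.043) = £167,045.45

£167045.45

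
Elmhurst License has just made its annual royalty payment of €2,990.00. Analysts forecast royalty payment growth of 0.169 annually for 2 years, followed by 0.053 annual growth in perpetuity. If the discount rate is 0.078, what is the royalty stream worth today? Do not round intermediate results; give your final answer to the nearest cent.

€154857.15

D_1 = 3495.31000
D_2 = 4086.01739
Terminal value at year 2: TV = D_2×(1+g_2)/(r−g_2) = 4302.57631/0.025 = 172103.05247
P_0 = D_1/(1+r)^1 + D_2/(1+r)^2 + TV/(1+r)^2
    = 3242.40260 + 3516.11191 + 148098.63355 = 154857.14805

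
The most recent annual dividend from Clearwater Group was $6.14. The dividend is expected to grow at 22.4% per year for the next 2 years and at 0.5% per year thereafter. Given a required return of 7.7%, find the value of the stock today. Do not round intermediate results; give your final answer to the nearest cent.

$125.60

D_1 = 7.51536
D_2 = 9.19880
Terminal value at year 2: TV = D_2×(1+g_2)/(r−g_2) = 9.24479/0.072 = 128.39993
P_0 = D_1/(1+r)^1 + D_2/(1+r)^2 + TV/(1+r)^2
    = 6.97805 + 7.93049 + 110.69637 = 125.60490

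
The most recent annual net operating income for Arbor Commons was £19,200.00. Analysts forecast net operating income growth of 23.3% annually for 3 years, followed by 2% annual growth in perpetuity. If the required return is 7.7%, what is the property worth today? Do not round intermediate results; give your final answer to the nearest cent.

D_1 = 23673.60000
D_2 = 29189.54880
D_3 = 35990.71367
Terminal value at year 3: TV = D_3×(1+g_2)/(r−g_2) = 36710.52794/0.057 = 644044.34989
P_0 = D_1/(1+r)^1 + D_2/(1+r)^2 + D_3/(1+r)^3 + TV/(1+r)^3
    = 21981.05850 + 25164.94441 + 28810.00599 + 515547.47563 = 591503.48453

£591503.48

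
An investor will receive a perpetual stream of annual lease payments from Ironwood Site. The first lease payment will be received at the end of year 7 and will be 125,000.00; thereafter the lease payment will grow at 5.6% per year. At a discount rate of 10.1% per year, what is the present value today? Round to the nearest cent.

1559457.65

Value at end of year 6: C₁ / (r − g) = 125,000.00 / (0.101 − 0.056) = 2,777,777.7778
Discount to today: PV = 2,777,777.7778 / (1 + 0.101)^6 = 2,777,777.7778 / 1.781246 = 1,559,457.65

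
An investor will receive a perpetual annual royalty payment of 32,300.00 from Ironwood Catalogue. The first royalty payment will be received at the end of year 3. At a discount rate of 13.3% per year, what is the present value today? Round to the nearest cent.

Value at end of year 2: C / r = 32,300.00 / 0.133 = 242,857.1429
Discount to today: PV = 242,857.1429 / (1 + 0.133)^2 = 242,857.1429 / 1.283689 = 189,186.90

189186.90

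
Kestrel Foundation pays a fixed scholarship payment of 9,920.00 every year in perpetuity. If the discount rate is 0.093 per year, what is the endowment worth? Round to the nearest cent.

Level perpetuity: PV = C / r = 9,920.00 / 0.093 = 106,666.67

106666.67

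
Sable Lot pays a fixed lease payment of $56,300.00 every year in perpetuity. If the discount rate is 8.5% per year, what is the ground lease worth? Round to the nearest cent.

Level perpetuity: PV = C / r = $56,300.00 / 0.085 = $662,352.94

$662352.94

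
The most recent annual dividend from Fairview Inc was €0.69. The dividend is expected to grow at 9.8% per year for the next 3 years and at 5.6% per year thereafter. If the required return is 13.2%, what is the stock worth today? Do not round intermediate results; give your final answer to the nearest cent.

D_1 = 0.75762
D_2 = 0.83187
D_3 = 0.91339
Terminal value at year 3: TV = D_3×(1+g_2)/(r−g_2) = 0.96454/0.076 = 12.69131
P_0 = D_1/(1+r)^1 + D_2/(1+r)^2 + D_3/(1+r)^3 + TV/(1+r)^3
    = 0.66928 + 0.64917 + 0.62968 + 8.74918 = 10.69730

€10.70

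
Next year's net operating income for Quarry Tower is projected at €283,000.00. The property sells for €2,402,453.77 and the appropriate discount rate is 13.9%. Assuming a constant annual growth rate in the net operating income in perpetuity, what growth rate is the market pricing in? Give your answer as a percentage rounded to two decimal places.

P = D₁/(r−g) ⇒ g = r − D₁/P = 0.139 − €283,000.00/€2,402,453.77 = 0.021204

2.12%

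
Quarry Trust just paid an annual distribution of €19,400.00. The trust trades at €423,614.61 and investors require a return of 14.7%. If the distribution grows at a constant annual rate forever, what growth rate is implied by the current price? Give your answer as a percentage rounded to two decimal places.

P = D₀(1+g)/(r−g) ⇒ P(r−g) = D₀(1+g) ⇒ g(P+D₀) = P·r − D₀
g = (P·r − D₀)/(P + D₀) = (€423,614.61×0.147 − €19,400.00) / (€423,614.61 + €19,400.00) = 0.096772

9.68%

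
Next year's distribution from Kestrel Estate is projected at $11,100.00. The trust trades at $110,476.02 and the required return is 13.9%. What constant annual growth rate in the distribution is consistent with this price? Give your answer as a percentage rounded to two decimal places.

P = D₁/(r−g) ⇒ g = r − D₁/P = 0.139 − $11,100.00/$110,476.02 = 0.038526

3.85%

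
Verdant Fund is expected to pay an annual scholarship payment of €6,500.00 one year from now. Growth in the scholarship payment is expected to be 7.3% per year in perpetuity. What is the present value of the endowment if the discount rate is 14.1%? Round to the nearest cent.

Growing perpetuity: P = D₁ / (r − g) = €6,500.0000 / (0.141 − 0.073) = €95,588.24

€95588.24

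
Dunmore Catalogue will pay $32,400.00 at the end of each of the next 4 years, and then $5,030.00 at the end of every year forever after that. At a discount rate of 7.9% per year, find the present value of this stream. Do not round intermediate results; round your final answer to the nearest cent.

$154525.95

PV of 4-year annuity: $32,400.00 × [1 − (1+0.079)^−4] / 0.079 = 107552.21055
Perpetuity value at year 4: $5,030.00 / 0.079 = 63670.88608
PV of perpetuity: 63670.88608 / (1+0.079)^4 = 46973.73734
Total PV = 107552.21055 + 46973.73734 = 154525.94789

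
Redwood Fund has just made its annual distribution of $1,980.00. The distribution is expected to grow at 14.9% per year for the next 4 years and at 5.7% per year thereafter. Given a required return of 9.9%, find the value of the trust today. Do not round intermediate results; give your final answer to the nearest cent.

D_1 = 2275.02000
D_2 = 2613.99798
D_3 = 3003.48368
D_4 = 3451.00275
Terminal value at year 4: TV = D_4×(1+g_2)/(r−g_2) = 3647.70990/0.042 = 86850.23580
P_0 = D_1/(1+r)^1 + D_2/(1+r)^2 + D_3/(1+r)^3 + D_4/(1+r)^4 + TV/(1+r)^4
    = 2070.08189 + 2164.26214 + 2262.72721 + 2365.67203 + 59536.07945 = 68398.82272

$68398.82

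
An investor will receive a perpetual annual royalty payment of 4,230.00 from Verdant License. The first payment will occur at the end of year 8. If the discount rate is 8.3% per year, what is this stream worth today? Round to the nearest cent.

Value at end of year 7: C / r = 4,230.00 / 0.083 = 50,963.8554
Discount to today: PV = 50,963.8554 / (1 + 0.083)^7 = 50,963.8554 / 1.747428 = 29,165.07

29165.07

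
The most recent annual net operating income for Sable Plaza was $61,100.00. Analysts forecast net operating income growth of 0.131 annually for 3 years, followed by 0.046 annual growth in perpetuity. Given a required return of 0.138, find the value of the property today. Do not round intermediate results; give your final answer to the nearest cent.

D_1 = 69104.10000
D_2 = 78156.73710
D_3 = 88395.26966
Terminal value at year 3: TV = D_3×(1+g_2)/(r−g_2) = 92461.45206/0.092 = 1005015.78331
P_0 = D_1/(1+r)^1 + D_2/(1+r)^2 + D_3/(1+r)^3 + TV/(1+r)^3
    = 60724.16520 + 60350.64222 + 59979.41683 + 681939.89131 = 862994.11555

$862994.12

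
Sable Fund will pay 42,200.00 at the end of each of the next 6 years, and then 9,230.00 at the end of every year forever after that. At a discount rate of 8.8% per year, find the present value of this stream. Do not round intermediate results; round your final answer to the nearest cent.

253673.19

PV of 6-year annuity: 42,200.00 × [1 − (1+0.088)^−6] / 0.088 = 190439.91941
Perpetuity value at year 6: 9,230.00 / 0.088 = 104886.36364
PV of perpetuity: 104886.36364 / (1+0.088)^6 = 63233.27226
Total PV = 190439.91941 + 63233.27226 = 253673.19167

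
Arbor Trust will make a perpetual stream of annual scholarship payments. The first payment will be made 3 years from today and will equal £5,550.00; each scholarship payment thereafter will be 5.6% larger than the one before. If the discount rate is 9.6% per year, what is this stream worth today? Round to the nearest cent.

Value at end of year 2: C₁ / (r − g) = £5,550.00 / (0.096 − 0.056) = £138,750.0000
Discount to today: PV = £138,750.0000 / (1 + 0.096)^2 = £138,750.0000 / 1.201216 = £115,507.95

£115507.95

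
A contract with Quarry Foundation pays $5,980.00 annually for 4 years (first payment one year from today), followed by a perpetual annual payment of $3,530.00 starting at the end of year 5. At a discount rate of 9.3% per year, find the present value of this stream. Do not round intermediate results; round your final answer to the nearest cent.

PV of 4-year annuity: $5,980.00 × [1 − (1+0.093)^−4] / 0.093 = 19246.63614
Perpetuity value at year 4: $3,530.00 / 0.093 = 37956.98925
PV of perpetuity: 37956.98925 / (1+0.093)^4 = 26595.68062
Total PV = 19246.63614 + 26595.68062 = 45842.31676

$45842.32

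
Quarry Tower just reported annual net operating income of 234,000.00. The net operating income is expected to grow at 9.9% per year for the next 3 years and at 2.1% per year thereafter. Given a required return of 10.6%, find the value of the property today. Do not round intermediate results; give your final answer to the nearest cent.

3450872.64

D_1 = 257166.00000
D_2 = 282625.43400
D_3 = 310605.35197
Terminal value at year 3: TV = D_3×(1+g_2)/(r−g_2) = 317128.06436/0.085 = 3730918.40420
P_0 = D_1/(1+r)^1 + D_2/(1+r)^2 + D_3/(1+r)^3 + TV/(1+r)^3
    = 232518.98734 + 231047.34818 + 229585.02319 + 2757721.27859 = 3450872.63730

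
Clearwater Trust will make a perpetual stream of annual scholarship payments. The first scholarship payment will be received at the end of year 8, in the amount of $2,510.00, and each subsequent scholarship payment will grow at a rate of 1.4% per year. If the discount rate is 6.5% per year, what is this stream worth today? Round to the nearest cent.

$31670.60

Value at end of year 7: C₁ / (r − g) = $2,510.00 / (0.065 − 0.014) = $49,215.6863
Discount to today: PV = $49,215.6863 / (1 + 0.065)^7 = $49,215.6863 / 1.553987 = $31,670.60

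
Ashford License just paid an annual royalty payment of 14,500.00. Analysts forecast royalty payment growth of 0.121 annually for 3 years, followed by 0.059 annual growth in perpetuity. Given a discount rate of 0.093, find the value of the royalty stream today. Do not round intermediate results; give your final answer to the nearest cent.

533005.31

D_1 = 16254.50000
D_2 = 18221.29450
D_3 = 20426.07113
Terminal value at year 3: TV = D_3×(1+g_2)/(r−g_2) = 21631.20933/0.034 = 636212.03916
P_0 = D_1/(1+r)^1 + D_2/(1+r)^2 + D_3/(1+r)^3 + TV/(1+r)^3
    = 14871.45471 + 15252.42519 + 15643.15520 + 487238.27530 = 533005.31041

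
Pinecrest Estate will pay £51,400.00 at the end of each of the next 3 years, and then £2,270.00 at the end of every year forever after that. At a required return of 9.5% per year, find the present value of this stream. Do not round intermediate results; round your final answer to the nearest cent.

PV of 3-year annuity: £51,400.00 × [1 − (1+0.095)^−3] / 0.095 = 128957.81095
Perpetuity value at year 3: £2,270.00 / 0.095 = 23894.73684
PV of perpetuity: 23894.73684 / (1+0.095)^3 = 18199.51834
Total PV = 128957.81095 + 18199.51834 = 147157.32929

£147157.33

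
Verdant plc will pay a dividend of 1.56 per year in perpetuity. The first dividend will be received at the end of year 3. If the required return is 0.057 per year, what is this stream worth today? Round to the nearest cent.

Value at end of year 2: C / r = 1.56 / 0.057 = 27.3684
Discount to today: PV = 27.3684 / (1 + 0.057)^2 = 27.3684 / 1.117249 = 24.50

24.50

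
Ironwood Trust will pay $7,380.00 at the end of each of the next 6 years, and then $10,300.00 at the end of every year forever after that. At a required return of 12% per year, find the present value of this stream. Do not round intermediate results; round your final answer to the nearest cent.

$73828.02

PV of 6-year annuity: $7,380.00 × [1 − (1+0.12)^−6] / 0.12 = 30342.18605
Perpetuity value at year 6: $10,300.00 / 0.12 = 85833.33333
PV of perpetuity: 85833.33333 / (1+0.12)^6 = 43485.83790
Total PV = 30342.18605 + 43485.83790 = 73828.02395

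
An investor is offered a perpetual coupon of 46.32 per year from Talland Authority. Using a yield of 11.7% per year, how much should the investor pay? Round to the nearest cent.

395.90

Level perpetuity: PV = C / r = 46.32 / 0.117 = 395.90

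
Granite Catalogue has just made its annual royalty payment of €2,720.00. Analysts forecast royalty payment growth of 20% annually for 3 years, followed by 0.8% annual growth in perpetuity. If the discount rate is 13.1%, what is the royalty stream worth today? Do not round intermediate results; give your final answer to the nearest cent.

€35821.19

D_1 = 3264.00000
D_2 = 3916.80000
D_3 = 4700.16000
Terminal value at year 3: TV = D_3×(1+g_2)/(r−g_2) = 4737.76128/0.123 = 38518.38439
P_0 = D_1/(1+r)^1 + D_2/(1+r)^2 + D_3/(1+r)^3 + TV/(1+r)^3
    = 2885.94164 + 3062.00705 + 3248.81385 + 26624.42567 = 35821.18821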